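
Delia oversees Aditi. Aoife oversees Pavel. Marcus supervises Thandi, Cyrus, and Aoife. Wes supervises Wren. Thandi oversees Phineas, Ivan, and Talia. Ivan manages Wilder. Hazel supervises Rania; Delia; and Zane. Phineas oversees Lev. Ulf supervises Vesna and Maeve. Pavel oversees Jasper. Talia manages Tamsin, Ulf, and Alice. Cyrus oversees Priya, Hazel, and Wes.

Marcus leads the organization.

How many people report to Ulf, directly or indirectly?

2

Ulf directly manages Vesna, Maeve. Vesna has no reports. Maeve has no reports. So Ulf's organization is 2 direct reports plus everyone under them: 1 + 1 = 2.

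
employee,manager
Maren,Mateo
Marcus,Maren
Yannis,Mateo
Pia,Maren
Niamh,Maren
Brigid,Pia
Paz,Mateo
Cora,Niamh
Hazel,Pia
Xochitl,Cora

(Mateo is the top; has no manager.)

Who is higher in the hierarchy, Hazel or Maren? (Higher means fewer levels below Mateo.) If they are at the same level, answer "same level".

Maren

Hazel is 3 levels below Mateo; Maren is 1. Maren is higher.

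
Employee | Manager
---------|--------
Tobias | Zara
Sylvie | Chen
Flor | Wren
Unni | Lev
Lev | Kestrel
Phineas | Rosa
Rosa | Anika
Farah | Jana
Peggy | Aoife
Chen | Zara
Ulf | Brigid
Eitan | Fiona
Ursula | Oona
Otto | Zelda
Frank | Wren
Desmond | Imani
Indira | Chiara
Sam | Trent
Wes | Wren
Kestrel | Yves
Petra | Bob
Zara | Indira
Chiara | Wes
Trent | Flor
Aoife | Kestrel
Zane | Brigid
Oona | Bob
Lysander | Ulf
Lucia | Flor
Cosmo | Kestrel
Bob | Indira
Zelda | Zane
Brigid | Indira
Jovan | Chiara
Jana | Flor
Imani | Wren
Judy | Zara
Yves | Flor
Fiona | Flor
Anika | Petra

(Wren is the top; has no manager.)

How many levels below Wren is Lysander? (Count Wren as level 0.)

6

Chain from Lysander up to Wren: Lysander → Ulf → Brigid → Indira → Chiara → Wes → Wren. That is 6 steps up, so Lysander is 6 levels below Wren.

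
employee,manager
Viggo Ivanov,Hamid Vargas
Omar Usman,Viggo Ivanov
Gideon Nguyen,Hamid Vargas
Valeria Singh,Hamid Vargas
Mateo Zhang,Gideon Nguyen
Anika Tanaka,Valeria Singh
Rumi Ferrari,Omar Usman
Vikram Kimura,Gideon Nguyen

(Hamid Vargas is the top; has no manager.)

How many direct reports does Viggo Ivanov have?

Viggo Ivanov directly manages Omar Usman. That is 1 direct report.

1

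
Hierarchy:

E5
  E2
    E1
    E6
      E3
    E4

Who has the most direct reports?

E2

Direct-report counts: E5 has 1; E2 has 3; E6 has 1. The largest is 3, held by E2.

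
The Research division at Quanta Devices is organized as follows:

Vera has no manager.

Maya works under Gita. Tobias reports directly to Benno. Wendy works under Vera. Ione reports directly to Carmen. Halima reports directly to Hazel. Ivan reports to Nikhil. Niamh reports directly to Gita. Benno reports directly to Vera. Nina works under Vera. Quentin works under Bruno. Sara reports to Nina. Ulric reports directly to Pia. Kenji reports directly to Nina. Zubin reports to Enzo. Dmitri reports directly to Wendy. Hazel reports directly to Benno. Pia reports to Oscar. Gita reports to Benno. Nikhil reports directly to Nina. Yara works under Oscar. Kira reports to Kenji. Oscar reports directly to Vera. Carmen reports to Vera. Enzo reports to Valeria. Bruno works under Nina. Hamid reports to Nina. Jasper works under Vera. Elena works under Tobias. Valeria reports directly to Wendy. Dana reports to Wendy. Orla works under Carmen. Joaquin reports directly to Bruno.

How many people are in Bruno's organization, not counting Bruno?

2

Bruno directly manages Quentin, Joaquin. Quentin has no reports. Joaquin has no reports. So Bruno's organization is 2 direct reports plus everyone under them: 1 + 1 = 2.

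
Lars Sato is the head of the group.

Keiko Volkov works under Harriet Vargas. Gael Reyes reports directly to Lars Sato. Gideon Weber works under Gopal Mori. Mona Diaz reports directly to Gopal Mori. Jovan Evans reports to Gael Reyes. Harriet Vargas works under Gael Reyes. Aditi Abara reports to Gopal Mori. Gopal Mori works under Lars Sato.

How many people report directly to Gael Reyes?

2

Gael Reyes directly manages Harriet Vargas, Jovan Evans. That is 2 direct reports.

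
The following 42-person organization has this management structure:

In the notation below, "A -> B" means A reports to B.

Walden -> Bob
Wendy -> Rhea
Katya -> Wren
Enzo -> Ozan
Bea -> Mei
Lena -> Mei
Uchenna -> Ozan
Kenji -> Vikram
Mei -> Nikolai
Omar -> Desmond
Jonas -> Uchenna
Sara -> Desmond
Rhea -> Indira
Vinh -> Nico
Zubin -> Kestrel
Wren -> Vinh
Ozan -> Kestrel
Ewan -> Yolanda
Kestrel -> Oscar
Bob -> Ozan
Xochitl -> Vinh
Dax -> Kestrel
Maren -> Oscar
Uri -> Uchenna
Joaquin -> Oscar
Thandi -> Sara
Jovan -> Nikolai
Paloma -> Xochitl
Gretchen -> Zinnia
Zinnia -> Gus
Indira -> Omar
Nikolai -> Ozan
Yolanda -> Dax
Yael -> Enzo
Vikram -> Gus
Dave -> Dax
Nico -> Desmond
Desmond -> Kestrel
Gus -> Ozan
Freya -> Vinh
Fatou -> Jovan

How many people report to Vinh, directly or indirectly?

Vinh directly manages Wren, Freya, Xochitl. Under Wren: Katya (1). Freya has no reports. Under Xochitl: Paloma (1). So Vinh's organization is 3 direct reports plus everyone under them: 2 + 1 + 2 = 5.

5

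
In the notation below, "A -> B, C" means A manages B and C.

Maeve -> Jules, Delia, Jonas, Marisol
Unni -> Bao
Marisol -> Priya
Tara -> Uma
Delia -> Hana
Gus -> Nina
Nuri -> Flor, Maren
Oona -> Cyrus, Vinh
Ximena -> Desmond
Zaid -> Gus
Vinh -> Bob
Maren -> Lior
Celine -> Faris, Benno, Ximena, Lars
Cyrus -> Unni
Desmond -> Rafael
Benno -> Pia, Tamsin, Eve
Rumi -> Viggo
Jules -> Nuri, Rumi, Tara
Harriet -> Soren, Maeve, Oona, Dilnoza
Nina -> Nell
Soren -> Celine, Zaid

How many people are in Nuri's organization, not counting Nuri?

Nuri directly manages Flor, Maren. Flor has no reports. Under Maren: Lior (1). So Nuri's organization is 2 direct reports plus everyone under them: 1 + 2 = 3.

3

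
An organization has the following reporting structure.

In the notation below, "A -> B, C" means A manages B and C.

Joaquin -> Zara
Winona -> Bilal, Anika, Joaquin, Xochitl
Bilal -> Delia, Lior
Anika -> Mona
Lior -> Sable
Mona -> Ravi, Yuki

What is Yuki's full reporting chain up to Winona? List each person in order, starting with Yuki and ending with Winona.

Yuki -> Mona -> Anika -> Winona

Yuki reports to Mona. Mona reports to Anika. Anika reports to Winona. Winona is at the top.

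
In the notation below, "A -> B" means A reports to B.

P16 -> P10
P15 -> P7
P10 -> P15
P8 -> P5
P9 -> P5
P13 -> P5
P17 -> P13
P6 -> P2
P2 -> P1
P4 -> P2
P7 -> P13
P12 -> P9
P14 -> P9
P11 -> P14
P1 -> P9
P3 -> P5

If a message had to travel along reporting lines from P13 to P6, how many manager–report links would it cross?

5

P13 is 1 level below P5, and P6 is 4 levels below P5 (their lowest common manager). The shortest path runs up from P13 to P5 and back down to P6: 1 + 4 = 5 links.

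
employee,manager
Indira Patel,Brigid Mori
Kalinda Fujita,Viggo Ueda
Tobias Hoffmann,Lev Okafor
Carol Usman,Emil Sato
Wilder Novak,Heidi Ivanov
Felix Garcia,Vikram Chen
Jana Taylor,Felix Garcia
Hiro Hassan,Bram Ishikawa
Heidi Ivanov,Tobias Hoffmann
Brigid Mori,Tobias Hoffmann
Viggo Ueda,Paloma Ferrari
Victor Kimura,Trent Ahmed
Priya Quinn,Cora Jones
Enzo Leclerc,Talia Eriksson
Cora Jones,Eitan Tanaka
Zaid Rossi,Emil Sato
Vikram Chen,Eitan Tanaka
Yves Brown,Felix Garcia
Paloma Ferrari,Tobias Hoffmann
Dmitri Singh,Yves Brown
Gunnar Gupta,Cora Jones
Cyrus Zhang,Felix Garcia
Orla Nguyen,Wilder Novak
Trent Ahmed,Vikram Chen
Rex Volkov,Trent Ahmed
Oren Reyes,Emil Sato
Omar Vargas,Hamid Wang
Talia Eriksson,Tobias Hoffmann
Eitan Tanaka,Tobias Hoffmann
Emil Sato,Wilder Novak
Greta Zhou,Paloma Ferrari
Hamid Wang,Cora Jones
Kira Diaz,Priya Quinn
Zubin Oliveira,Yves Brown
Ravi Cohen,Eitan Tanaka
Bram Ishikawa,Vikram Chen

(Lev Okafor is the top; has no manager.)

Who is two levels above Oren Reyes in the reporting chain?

Wilder Novak

Oren Reyes reports to Emil Sato, and Emil Sato reports to Wilder Novak. So Oren Reyes's skip-level manager is Wilder Novak.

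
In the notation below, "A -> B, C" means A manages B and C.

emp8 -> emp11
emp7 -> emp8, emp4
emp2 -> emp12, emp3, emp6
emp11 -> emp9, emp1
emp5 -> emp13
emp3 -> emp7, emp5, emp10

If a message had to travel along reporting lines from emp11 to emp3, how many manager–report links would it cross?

3

emp11 is in emp3's organization: the chain from emp11 up to emp3 is emp11 → emp8 → emp7 → emp3, which is 3 links.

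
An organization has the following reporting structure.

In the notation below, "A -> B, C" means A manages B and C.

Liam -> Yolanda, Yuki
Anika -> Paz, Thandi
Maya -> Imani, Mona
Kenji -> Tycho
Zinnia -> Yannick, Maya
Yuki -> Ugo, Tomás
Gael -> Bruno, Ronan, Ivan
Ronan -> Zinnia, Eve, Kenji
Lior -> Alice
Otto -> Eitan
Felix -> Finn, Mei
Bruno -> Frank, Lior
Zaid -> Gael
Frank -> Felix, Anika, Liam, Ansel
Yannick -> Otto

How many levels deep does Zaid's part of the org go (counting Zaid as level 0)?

6

The longest chain under Zaid runs Zaid → Gael → Ronan → Zinnia → Yannick → Otto → Eitan, which is 6 levels below Zaid.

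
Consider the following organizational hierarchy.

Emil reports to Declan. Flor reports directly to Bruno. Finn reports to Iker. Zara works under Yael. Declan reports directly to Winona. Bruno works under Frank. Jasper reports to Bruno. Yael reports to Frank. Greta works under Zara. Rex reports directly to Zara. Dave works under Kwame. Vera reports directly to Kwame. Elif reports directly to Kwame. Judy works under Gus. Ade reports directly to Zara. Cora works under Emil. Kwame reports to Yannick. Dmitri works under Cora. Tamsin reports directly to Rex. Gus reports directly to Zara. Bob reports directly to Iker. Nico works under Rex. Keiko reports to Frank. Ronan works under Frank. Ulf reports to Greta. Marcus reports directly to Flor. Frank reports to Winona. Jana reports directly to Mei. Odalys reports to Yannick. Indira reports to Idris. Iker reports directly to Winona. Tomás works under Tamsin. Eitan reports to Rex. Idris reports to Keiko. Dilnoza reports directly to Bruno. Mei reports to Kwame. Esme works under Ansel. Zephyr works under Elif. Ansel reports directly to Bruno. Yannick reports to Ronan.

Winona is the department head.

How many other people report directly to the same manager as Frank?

2

Frank reports to Winona. Winona's other direct reports are Iker, Declan — 2 peers.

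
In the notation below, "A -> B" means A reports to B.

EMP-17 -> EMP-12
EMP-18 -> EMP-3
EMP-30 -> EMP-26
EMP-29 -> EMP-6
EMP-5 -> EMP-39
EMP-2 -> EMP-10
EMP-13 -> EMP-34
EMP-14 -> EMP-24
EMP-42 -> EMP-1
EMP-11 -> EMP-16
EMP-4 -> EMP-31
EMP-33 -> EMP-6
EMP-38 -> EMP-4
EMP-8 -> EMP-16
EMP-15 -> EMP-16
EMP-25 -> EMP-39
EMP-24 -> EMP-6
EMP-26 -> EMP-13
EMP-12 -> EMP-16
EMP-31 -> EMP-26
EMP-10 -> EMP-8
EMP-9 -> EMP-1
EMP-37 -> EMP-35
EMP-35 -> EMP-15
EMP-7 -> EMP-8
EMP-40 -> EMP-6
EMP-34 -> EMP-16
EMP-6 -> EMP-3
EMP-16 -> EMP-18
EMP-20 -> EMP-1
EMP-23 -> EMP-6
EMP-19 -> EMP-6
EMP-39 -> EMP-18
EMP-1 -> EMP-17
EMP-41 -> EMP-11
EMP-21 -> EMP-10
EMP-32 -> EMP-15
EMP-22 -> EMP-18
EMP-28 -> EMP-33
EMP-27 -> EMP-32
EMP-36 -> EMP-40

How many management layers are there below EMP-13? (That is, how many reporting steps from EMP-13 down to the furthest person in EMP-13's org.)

4

The longest chain under EMP-13 runs EMP-13 → EMP-26 → EMP-31 → EMP-4 → EMP-38, which is 4 levels below EMP-13.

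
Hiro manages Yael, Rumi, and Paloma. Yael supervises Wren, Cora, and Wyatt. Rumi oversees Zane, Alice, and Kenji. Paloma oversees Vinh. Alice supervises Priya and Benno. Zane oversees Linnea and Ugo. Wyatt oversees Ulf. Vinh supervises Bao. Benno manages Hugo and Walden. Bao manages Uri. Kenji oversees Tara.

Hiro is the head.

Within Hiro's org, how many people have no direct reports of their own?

10

The people in Hiro's organization with no one reporting to them are Uri, Tara, Ugo, Linnea, Walden, Hugo, Priya, Cora, Ulf, Wren. That is 10.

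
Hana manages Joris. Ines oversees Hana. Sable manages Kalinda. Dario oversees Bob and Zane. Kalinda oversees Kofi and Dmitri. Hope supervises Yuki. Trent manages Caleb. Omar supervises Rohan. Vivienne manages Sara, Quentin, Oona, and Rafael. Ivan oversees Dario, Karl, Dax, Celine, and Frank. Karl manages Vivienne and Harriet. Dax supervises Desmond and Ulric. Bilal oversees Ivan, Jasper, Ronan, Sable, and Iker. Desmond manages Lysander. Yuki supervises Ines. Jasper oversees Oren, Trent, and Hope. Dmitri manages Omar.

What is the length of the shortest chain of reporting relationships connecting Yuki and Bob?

Yuki is 3 levels below Bilal, and Bob is 3 levels below Bilal (their lowest common manager). The shortest path runs up from Yuki to Bilal and back down to Bob: 3 + 3 = 6 links.

6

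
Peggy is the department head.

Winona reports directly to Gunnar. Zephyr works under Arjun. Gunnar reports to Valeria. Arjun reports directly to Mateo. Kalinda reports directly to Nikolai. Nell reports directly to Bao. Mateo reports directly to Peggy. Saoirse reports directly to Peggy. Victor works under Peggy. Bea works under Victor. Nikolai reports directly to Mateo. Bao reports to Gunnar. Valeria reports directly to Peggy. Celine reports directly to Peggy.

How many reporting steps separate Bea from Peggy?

Chain from Bea up to Peggy: Bea → Victor → Peggy. That is 2 steps up, so Bea is 2 levels below Peggy.

2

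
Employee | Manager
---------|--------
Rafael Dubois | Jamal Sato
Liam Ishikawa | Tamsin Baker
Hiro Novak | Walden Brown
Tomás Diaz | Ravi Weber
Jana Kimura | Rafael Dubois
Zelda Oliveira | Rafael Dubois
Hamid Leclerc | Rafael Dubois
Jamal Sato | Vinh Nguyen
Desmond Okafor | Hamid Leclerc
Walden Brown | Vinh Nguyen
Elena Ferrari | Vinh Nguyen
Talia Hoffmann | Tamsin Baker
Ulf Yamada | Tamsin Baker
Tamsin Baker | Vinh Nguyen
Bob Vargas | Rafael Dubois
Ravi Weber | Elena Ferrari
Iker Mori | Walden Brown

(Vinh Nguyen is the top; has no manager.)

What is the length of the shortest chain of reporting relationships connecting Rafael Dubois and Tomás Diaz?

Rafael Dubois is 2 levels below Vinh Nguyen, and Tomás Diaz is 3 levels below Vinh Nguyen (their lowest common manager). The shortest path runs up from Rafael Dubois to Vinh Nguyen and back down to Tomás Diaz: 2 + 3 = 5 links.

5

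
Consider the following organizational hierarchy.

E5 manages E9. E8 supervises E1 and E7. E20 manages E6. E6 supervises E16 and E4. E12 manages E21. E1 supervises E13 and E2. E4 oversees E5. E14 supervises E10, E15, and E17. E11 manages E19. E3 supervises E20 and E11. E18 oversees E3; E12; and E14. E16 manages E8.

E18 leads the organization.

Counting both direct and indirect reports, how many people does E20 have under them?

10

E20 directly manages E6. Under E6: E4, E5, E9, E16, E8, E7, E1, E2, E13 (9). That's 10 in total.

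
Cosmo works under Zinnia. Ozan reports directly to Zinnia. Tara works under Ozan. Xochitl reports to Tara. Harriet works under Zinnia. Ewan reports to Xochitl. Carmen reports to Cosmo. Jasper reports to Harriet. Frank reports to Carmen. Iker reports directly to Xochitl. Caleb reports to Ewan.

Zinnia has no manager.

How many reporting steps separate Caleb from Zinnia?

5

Chain from Caleb up to Zinnia: Caleb → Ewan → Xochitl → Tara → Ozan → Zinnia. That is 5 steps up, so Caleb is 5 levels below Zinnia.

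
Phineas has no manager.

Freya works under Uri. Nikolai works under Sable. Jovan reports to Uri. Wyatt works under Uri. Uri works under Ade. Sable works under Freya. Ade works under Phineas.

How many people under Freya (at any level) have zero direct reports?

The only person in Freya's organization with no one reporting to them is Nikolai. That is 1.

1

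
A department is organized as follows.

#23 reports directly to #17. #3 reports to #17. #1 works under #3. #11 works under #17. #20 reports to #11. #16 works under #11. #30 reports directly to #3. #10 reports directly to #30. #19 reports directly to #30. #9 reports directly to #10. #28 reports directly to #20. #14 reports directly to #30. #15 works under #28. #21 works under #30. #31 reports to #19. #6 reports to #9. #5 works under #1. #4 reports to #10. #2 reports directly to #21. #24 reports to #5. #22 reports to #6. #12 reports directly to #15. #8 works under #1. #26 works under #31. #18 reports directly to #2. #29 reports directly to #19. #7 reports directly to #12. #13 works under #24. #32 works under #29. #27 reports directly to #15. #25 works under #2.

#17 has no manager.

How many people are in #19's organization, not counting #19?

4

#19 directly manages #31, #29. Under #31: #26 (1). Under #29: #32 (1). So #19's organization is 2 direct reports plus everyone under them: 2 + 2 = 4.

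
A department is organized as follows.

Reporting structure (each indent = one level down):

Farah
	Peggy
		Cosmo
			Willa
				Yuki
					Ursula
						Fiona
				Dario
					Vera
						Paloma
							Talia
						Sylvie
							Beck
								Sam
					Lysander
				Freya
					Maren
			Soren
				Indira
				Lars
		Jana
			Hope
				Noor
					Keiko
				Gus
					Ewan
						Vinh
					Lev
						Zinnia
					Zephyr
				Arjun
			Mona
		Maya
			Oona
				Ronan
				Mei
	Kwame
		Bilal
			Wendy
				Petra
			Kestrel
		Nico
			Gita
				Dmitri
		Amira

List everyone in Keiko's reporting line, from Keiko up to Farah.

Keiko reports to Noor. Noor reports to Hope. Hope reports to Jana. Jana reports to Peggy. Peggy reports to Farah. Farah is at the top.

Keiko -> Noor -> Hope -> Jana -> Peggy -> Farah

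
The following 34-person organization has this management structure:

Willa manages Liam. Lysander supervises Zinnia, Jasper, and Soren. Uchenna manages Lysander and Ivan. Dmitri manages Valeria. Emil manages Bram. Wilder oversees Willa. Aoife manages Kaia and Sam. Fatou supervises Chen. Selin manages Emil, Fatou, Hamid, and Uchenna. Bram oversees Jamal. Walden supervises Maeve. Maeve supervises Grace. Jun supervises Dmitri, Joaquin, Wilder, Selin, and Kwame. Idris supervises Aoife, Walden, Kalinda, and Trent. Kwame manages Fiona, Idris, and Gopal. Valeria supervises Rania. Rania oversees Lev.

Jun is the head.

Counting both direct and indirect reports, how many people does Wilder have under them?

2

Wilder directly manages Willa. Under Willa: Liam (1). That's 2 in total.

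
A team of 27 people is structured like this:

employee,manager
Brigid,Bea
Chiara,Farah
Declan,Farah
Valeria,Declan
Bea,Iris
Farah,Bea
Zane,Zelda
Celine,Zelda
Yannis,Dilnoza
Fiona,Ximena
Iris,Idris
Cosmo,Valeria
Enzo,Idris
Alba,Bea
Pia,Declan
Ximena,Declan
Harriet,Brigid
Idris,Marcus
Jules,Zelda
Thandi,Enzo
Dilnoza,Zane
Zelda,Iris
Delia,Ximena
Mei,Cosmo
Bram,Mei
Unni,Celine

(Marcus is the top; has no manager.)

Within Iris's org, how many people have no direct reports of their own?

10

The people in Iris's organization with no one reporting to them are Jules, Unni, Yannis, Alba, Harriet, Chiara, Fiona, Delia, Bram, Pia. That is 10.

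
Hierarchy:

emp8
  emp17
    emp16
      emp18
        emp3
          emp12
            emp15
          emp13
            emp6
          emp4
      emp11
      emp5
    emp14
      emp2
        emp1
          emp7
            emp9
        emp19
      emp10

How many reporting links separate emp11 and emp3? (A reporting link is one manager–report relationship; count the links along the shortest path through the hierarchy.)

emp11 is 1 level below emp16, and emp3 is 2 levels below emp16 (their lowest common manager). The shortest path runs up from emp11 to emp16 and back down to emp3: 1 + 2 = 3 links.

3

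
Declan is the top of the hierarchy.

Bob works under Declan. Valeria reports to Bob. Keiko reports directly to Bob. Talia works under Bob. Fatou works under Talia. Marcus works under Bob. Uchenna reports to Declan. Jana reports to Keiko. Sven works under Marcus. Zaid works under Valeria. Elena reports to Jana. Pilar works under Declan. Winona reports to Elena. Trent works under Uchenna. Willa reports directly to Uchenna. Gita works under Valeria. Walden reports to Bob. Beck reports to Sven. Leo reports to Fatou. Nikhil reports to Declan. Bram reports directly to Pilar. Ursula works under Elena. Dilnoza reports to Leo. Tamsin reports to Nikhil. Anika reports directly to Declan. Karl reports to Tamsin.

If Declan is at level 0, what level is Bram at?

Chain from Bram up to Declan: Bram → Pilar → Declan. That is 2 steps up, so Bram is 2 levels below Declan.

2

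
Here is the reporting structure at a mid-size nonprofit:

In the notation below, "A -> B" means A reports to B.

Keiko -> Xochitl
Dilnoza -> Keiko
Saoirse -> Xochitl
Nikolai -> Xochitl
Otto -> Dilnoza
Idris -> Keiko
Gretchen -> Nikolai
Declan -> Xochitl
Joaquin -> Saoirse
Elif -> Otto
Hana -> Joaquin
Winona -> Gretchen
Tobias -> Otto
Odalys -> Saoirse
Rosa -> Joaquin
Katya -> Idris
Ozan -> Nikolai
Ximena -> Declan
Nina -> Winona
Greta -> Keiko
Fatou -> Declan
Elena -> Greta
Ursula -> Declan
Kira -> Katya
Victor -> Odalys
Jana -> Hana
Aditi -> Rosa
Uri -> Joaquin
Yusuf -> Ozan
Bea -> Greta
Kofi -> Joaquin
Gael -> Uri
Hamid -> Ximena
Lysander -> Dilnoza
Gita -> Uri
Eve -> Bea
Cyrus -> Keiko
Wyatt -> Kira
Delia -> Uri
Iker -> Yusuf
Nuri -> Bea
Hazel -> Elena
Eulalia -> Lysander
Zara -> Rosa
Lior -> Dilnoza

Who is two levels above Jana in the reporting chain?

Joaquin

Jana reports to Hana, and Hana reports to Joaquin. So Jana's skip-level manager is Joaquin.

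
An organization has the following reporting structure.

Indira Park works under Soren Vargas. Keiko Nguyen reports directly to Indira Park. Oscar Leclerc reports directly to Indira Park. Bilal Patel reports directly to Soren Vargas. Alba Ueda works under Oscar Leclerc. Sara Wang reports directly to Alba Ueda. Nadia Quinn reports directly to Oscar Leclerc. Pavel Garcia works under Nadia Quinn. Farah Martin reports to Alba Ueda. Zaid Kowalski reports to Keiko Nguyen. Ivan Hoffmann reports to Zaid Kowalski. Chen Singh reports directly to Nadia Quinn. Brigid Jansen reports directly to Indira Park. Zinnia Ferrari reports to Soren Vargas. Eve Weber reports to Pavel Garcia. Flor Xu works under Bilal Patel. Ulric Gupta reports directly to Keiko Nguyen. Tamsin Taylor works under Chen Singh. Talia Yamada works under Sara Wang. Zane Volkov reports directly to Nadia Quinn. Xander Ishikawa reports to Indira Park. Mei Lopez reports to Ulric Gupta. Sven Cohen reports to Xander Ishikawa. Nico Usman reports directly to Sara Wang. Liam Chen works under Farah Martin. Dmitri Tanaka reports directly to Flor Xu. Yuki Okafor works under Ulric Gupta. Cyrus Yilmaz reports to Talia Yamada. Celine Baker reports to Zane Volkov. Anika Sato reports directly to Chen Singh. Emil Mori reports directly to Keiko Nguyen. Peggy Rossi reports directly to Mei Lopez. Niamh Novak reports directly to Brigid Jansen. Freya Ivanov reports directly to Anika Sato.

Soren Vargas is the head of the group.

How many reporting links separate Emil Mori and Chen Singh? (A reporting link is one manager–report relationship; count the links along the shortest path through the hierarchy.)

5

Emil Mori is 2 levels below Indira Park, and Chen Singh is 3 levels below Indira Park (their lowest common manager). The shortest path runs up from Emil Mori to Indira Park and back down to Chen Singh: 2 + 3 = 5 links.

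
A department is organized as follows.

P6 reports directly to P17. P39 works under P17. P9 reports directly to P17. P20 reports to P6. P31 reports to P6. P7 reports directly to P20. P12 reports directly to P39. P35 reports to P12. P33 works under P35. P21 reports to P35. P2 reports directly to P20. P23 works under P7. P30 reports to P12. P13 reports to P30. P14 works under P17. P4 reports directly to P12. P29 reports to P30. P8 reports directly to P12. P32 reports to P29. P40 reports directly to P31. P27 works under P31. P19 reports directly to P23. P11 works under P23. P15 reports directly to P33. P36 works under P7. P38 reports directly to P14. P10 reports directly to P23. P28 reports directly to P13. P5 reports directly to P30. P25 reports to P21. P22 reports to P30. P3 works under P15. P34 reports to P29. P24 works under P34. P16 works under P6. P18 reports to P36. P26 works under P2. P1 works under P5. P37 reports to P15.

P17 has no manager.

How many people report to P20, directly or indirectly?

9

P20 directly manages P7, P2. Under P7: P36, P18, P23, P10, P11, P19 (6). Under P2: P26 (1). So P20's organization is 2 direct reports plus everyone under them: 7 + 2 = 9.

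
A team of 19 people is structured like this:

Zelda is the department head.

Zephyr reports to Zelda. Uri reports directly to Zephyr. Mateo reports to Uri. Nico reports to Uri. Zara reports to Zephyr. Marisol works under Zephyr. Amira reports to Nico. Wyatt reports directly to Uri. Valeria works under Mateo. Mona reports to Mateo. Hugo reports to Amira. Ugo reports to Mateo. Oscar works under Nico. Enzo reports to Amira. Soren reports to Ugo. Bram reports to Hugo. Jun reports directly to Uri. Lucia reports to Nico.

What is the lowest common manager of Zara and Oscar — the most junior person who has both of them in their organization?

Zara's chain of managers is Zephyr, Zelda. Oscar's chain of managers is Nico, Uri, Zephyr, Zelda. The first manager that appears in both chains is Zephyr.

Zephyr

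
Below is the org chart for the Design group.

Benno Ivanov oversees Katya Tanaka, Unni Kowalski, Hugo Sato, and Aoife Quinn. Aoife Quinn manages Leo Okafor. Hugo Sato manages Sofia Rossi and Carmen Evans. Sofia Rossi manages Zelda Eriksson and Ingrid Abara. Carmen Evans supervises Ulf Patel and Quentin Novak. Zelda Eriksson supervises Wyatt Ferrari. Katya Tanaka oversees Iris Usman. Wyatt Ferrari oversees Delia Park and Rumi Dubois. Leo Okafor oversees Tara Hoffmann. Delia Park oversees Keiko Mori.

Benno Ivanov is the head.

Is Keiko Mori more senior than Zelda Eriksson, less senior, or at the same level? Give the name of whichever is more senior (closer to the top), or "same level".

Keiko Mori is 6 levels below Benno Ivanov; Zelda Eriksson is 3. Zelda Eriksson is higher.

Zelda Eriksson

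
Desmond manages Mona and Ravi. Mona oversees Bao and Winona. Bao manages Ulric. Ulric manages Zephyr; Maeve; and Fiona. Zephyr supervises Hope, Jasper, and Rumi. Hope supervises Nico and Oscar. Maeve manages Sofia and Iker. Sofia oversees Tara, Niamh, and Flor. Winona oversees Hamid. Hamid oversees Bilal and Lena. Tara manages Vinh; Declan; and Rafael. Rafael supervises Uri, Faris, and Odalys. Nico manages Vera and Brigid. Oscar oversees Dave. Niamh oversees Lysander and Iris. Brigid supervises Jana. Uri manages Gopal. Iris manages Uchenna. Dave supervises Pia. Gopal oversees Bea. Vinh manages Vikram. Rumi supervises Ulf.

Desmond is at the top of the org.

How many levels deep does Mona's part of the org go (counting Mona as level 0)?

9

The longest chain under Mona runs Mona → Bao → Ulric → Maeve → Sofia → Tara → Rafael → Uri → Gopal → Bea, which is 9 levels below Mona.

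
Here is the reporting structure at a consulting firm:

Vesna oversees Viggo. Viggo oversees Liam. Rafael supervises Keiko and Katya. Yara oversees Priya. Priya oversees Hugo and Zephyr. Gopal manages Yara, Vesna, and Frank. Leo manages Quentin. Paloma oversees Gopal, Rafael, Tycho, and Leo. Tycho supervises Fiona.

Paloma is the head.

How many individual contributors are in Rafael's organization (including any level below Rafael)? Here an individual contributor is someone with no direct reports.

The people in Rafael's organization with no one reporting to them are Katya, Keiko. That is 2.

2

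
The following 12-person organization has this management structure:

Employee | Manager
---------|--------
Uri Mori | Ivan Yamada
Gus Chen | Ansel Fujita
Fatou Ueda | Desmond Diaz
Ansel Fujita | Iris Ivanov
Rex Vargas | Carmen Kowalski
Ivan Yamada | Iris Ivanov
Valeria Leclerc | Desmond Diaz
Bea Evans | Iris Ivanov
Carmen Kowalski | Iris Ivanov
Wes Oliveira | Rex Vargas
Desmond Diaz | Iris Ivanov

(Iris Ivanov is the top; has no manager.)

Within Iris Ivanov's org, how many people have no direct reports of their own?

The people in Iris Ivanov's organization with no one reporting to them are Bea Evans, Gus Chen, Valeria Leclerc, Fatou Ueda, Wes Oliveira, Uri Mori. That is 6.

6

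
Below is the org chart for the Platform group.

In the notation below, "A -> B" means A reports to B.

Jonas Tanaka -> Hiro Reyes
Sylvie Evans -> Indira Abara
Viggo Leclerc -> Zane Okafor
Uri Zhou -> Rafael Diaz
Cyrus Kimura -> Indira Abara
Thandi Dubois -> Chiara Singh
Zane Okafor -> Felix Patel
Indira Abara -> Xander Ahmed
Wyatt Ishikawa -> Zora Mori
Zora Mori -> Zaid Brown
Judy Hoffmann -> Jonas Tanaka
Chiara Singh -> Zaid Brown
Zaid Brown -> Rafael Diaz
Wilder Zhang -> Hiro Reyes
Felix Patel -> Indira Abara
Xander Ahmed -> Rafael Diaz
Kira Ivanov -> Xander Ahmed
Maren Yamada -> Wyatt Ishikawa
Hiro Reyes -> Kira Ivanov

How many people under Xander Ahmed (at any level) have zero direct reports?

The people in Xander Ahmed's organization with no one reporting to them are Cyrus Kimura, Viggo Leclerc, Sylvie Evans, Judy Hoffmann, Wilder Zhang. That is 5.

5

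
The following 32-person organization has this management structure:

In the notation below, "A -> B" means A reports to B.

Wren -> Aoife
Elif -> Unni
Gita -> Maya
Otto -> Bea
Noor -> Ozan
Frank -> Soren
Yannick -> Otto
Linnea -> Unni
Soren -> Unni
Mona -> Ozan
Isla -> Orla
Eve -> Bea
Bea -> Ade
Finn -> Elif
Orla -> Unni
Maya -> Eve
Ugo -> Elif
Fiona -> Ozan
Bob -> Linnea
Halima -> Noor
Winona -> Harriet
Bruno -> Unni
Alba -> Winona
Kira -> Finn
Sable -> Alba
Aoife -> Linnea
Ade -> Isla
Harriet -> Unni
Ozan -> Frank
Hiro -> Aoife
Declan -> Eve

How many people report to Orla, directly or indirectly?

9

Orla directly manages Isla. Under Isla: Ade, Bea, Eve, Maya, Gita, Declan, Otto, Yannick (8). That's 9 in total.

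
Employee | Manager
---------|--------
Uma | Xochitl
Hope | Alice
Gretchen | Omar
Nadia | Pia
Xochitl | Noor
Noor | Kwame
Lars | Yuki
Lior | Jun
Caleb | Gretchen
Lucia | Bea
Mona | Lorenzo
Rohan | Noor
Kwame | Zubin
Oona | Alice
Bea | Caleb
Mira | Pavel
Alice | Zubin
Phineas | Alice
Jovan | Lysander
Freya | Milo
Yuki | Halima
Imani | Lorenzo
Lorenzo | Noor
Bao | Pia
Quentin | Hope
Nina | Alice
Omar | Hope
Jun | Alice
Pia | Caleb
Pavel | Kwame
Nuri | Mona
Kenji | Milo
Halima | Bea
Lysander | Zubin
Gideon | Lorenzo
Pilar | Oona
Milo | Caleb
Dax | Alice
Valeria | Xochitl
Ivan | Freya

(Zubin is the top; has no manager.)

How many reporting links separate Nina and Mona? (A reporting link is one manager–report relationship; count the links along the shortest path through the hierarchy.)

6

Nina is 2 levels below Zubin, and Mona is 4 levels below Zubin (their lowest common manager). The shortest path runs up from Nina to Zubin and back down to Mona: 2 + 4 = 6 links.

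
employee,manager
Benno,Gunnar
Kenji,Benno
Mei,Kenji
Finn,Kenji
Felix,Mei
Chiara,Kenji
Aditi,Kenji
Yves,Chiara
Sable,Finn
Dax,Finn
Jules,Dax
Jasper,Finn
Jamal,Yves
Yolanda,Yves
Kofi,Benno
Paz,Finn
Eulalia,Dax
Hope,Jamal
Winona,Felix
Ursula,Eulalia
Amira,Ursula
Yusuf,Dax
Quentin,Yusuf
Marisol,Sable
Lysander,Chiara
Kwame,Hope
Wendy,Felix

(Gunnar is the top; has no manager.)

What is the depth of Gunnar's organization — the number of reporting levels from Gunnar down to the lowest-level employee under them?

The longest chain under Gunnar runs Gunnar → Benno → Kenji → Chiara → Yves → Jamal → Hope → Kwame, which is 7 levels below Gunnar.

7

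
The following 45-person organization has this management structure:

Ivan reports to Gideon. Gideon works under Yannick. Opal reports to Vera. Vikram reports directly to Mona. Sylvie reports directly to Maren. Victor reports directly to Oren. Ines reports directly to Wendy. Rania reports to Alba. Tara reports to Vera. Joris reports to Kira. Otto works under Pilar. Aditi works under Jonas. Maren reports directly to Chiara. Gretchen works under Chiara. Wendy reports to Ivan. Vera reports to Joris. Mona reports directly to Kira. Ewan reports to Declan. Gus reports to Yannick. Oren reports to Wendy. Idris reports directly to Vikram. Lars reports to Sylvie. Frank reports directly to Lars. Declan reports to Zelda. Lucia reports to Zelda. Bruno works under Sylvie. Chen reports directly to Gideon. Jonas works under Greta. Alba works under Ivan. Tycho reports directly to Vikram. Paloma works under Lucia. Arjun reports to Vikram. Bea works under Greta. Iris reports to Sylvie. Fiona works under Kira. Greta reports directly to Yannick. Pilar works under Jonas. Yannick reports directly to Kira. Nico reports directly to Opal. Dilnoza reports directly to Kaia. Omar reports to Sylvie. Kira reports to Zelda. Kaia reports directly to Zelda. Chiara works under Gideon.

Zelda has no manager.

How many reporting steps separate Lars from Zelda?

Chain from Lars up to Zelda: Lars → Sylvie → Maren → Chiara → Gideon → Yannick → Kira → Zelda. That is 7 steps up, so Lars is 7 levels below Zelda.

7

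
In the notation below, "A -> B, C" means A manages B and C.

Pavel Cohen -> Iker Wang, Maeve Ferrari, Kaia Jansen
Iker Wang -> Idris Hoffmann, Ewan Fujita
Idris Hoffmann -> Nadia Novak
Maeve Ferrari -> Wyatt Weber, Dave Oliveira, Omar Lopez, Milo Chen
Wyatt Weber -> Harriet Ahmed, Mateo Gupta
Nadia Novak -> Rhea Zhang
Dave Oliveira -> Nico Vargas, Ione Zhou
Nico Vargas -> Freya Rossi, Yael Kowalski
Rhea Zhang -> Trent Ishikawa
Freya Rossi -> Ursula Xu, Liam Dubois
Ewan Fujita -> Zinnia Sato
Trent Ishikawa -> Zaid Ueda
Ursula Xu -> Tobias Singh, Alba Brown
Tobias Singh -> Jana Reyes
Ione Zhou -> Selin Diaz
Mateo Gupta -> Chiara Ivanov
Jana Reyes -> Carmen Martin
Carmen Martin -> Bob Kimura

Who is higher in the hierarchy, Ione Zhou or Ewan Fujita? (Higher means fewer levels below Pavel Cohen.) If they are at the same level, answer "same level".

Ewan Fujita

Ione Zhou is 3 levels below Pavel Cohen; Ewan Fujita is 2. Ewan Fujita is higher.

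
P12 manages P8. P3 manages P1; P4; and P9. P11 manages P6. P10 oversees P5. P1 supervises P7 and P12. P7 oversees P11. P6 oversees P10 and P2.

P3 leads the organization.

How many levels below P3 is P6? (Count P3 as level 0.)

4

Chain from P6 up to P3: P6 → P11 → P7 → P1 → P3. That is 4 steps up, so P6 is 4 levels below P3.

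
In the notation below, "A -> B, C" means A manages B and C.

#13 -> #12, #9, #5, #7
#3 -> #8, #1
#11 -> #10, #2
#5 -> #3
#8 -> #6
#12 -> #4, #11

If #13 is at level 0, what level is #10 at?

Chain from #10 up to #13: #10 → #11 → #12 → #13. That is 3 steps up, so #10 is 3 levels below #13.

3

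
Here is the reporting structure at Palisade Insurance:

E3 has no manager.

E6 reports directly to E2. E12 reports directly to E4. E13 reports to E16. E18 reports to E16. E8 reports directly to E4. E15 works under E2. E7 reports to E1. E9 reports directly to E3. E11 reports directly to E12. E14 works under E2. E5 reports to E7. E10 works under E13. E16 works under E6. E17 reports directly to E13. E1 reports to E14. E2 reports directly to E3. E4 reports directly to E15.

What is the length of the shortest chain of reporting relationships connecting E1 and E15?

E1 is 2 levels below E2, and E15 is 1 level below E2 (their lowest common manager). The shortest path runs up from E1 to E2 and back down to E15: 2 + 1 = 3 links.

3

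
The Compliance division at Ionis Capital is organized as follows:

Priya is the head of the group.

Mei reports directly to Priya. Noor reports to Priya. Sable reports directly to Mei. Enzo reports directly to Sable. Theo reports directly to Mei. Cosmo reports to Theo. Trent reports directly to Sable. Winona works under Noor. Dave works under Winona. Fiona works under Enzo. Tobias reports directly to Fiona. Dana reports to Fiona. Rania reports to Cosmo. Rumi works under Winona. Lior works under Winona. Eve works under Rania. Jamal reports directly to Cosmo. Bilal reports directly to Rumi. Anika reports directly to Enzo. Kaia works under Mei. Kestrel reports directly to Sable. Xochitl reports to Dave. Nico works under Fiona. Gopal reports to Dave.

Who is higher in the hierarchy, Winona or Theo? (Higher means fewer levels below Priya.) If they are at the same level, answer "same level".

same level

Both Winona and Theo are 2 levels below Priya.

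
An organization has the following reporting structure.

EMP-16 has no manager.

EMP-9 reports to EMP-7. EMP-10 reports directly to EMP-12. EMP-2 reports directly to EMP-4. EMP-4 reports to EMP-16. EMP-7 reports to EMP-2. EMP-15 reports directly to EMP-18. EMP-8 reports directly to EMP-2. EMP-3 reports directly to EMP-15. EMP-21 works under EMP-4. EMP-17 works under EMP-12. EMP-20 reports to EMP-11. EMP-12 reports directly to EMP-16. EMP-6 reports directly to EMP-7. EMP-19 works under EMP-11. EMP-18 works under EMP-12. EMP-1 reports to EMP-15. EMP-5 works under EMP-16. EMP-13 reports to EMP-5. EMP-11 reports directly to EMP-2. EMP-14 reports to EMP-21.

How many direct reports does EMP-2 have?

3

EMP-2 directly manages EMP-11, EMP-7, EMP-8. That is 3 direct reports.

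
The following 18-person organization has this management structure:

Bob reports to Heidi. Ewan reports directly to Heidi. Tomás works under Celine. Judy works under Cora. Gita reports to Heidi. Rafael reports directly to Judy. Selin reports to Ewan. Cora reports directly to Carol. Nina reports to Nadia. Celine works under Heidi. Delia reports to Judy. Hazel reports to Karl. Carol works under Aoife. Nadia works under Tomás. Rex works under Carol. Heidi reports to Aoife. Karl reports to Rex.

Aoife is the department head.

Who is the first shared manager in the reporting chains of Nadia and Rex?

Aoife

Nadia's chain of managers is Tomás, Celine, Heidi, Aoife. Rex's chain of managers is Carol, Aoife. The first manager that appears in both chains is Aoife.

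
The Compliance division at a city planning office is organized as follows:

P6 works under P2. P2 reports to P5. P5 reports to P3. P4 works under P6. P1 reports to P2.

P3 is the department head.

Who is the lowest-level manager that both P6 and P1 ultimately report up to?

P6's chain of managers is P2, P5, P3. P1's chain of managers is P2, P5, P3. The first manager that appears in both chains is P2.

P2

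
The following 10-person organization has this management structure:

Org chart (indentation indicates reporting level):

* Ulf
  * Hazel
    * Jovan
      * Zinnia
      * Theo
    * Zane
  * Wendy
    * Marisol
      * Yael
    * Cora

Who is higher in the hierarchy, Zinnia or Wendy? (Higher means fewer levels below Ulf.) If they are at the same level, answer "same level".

Zinnia is 3 levels below Ulf; Wendy is 1. Wendy is higher.

Wendy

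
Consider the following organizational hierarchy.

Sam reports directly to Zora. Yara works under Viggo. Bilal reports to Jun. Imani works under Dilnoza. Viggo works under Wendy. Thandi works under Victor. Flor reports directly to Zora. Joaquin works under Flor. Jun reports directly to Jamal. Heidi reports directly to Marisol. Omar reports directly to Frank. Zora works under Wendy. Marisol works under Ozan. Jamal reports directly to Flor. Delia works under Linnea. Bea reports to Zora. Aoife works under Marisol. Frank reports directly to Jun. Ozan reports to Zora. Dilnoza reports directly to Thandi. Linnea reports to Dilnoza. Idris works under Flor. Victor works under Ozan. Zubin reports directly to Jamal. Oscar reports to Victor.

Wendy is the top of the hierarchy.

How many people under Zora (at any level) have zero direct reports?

12

The people in Zora's organization with no one reporting to them are Bea, Sam, Delia, Imani, Oscar, Heidi, Aoife, Joaquin, Idris, Zubin, Omar, Bilal. That is 12.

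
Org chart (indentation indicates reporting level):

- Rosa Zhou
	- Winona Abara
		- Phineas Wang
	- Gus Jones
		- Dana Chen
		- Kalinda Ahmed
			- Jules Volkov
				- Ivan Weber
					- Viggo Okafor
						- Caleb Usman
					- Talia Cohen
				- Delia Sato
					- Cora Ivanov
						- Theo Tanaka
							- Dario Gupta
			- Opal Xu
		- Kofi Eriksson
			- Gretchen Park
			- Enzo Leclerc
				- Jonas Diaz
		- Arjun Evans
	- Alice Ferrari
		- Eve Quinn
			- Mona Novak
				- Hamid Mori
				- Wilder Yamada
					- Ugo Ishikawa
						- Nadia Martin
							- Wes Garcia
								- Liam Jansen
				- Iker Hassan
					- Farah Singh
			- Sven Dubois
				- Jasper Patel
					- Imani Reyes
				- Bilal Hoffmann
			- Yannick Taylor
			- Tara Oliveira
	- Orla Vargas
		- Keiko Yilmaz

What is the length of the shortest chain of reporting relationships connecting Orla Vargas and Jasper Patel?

Orla Vargas is 1 level below Rosa Zhou, and Jasper Patel is 4 levels below Rosa Zhou (their lowest common manager). The shortest path runs up from Orla Vargas to Rosa Zhou and back down to Jasper Patel: 1 + 4 = 5 links.

5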